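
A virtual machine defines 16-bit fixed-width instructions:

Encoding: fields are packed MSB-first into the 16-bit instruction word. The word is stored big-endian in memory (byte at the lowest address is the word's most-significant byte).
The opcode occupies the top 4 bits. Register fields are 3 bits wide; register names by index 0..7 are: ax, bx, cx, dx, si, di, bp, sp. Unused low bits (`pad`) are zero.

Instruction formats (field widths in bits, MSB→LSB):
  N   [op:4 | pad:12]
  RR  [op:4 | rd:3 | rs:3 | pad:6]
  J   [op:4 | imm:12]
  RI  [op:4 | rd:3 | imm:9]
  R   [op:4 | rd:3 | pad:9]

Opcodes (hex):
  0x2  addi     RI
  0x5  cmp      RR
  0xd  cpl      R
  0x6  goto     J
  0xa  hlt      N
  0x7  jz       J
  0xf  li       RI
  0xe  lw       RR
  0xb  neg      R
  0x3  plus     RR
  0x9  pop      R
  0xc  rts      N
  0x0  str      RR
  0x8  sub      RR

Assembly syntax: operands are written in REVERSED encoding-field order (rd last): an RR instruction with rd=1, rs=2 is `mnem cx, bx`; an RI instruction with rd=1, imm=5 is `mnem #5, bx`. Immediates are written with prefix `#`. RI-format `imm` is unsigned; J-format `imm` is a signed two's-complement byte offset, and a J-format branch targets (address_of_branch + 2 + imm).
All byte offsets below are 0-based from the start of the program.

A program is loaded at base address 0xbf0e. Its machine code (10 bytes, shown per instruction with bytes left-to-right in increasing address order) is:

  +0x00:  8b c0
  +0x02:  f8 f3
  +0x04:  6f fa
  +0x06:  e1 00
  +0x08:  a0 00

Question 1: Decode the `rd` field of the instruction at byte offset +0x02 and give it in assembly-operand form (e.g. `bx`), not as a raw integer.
off 0x02: read f8 f3 as big → 0xf8f3
  op=0xf8f3>>12=0xf ⇒ li (RI)
  rd: (w>>9)&0x7=0x4 → si
  imm: (w>>0)&0x1ff=0xf3 → #243

si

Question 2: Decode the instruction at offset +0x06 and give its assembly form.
[06] e1 00 → 0xe100
  opcode bits[15:12]=0xe: lw/RR
  rd: (w>>9)&0x7=0x0 → ax
  rs: (w>>6)&0x7=0x4 → si

lw si, ax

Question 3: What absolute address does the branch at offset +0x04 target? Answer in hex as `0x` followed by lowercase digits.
0xbf0e

@+04  big-endian(6f fa) = 0x6ffa
  op=0x6ffa>>12=0x6 ⇒ goto (J)
  imm: (w>>0)&0xfff=0xffa (s12→-6) → #-6
  target = base 0xbf0e + off 0x04 + 2 + imm -6 = 0xbf0e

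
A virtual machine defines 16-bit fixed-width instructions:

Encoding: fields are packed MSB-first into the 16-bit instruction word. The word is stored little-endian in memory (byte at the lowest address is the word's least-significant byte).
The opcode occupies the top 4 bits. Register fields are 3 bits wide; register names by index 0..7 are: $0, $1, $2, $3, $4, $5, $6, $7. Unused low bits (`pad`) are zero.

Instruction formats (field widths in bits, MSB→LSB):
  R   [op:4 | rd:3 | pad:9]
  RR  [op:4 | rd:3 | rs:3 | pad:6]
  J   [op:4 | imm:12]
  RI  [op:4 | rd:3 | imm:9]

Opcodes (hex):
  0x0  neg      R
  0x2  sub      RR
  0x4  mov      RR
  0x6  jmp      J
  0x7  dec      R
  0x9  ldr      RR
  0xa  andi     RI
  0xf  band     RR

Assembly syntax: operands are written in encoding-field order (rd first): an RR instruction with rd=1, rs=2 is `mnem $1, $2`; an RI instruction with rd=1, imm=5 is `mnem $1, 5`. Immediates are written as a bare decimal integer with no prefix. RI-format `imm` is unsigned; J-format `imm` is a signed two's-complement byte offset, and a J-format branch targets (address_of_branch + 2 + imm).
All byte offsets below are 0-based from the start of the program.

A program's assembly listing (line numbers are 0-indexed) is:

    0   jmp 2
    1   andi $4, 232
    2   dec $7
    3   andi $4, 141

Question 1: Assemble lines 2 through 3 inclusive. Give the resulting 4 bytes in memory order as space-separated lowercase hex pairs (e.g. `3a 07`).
00 7e 8d a8

2. dec fields op=0x7:4|rd=7:3|pad=0:9 → word 7e00h → 00 7e
3. andi fields op=0xa:4|rd=4:3|imm=141:9 → word a88dh → 8d a8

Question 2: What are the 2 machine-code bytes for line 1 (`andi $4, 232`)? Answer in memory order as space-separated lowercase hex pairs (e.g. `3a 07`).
L1: andi op=0xa:4|rd=4:3|imm=232:9 ⇒ 0xa8e8 ⇒ little e8 a8

e8 a8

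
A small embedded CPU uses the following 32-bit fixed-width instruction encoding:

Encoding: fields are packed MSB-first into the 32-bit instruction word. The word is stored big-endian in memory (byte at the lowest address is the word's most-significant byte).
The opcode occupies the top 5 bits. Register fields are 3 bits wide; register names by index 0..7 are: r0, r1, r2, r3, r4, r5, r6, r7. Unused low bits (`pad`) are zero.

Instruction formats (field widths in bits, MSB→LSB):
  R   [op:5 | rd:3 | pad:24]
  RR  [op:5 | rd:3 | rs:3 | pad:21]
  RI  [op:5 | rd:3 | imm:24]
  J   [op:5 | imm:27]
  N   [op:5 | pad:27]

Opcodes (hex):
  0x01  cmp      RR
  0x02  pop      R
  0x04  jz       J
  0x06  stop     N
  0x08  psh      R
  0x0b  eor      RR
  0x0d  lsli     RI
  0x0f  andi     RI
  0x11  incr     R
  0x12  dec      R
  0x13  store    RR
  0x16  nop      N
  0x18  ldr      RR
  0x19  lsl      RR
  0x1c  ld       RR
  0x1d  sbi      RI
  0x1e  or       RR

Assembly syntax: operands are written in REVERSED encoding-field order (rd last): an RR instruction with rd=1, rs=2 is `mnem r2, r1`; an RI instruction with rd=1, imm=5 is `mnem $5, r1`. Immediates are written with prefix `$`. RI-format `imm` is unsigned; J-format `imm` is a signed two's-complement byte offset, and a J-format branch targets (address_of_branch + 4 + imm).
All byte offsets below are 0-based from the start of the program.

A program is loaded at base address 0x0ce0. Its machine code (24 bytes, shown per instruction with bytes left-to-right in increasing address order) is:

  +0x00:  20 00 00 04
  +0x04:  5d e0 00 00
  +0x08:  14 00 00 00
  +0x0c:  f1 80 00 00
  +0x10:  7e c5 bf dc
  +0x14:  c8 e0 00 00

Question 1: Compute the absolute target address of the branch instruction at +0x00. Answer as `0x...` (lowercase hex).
0x0ce8

+0x00: 20 00 00 04 ⇒ word 0x20000004 (big)
  top 5b → 0x4 → jz [J]
  imm@[26:0]=0x4 ⇒ $4
  target = base 0x0ce0 + off 0x00 + 4 + imm 4 = 0x0ce8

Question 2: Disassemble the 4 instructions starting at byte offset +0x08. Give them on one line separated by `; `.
pop r4; or r4, r1; andi $12959708, r6; lsl r7, r0

[08] 14 00 00 00 → 0x14000000
  op=0x14000000>>27=0x2 ⇒ pop (R)
  rd@[26:24]=0x4 ⇒ r4
[0c] f1 80 00 00 → 0xf1800000
  op=0xf1800000>>27=0x1e ⇒ or (RR)
  rd@[26:24]=0x1 ⇒ r1
  rs@[23:21]=0x4 ⇒ r4
[10] 7e c5 bf dc → 0x7ec5bfdc
  op=0x7ec5bfdc>>27=0xf ⇒ andi (RI)
  rd@[26:24]=0x6 ⇒ r6
  imm@[23:0]=0xc5bfdc ⇒ $12959708
[14] c8 e0 00 00 → 0xc8e00000
  op=0xc8e00000>>27=0x19 ⇒ lsl (RR)
  rd@[26:24]=0x0 ⇒ r0
  rs@[23:21]=0x7 ⇒ r7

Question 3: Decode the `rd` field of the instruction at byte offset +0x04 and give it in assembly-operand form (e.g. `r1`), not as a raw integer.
@+04  big-endian(5d e0 00 00) = 0x5de00000
  opcode bits[31:27]=0xb: eor/RR
  [26:24] rd=5 = r5
  [23:21] rs=7 = r7

r5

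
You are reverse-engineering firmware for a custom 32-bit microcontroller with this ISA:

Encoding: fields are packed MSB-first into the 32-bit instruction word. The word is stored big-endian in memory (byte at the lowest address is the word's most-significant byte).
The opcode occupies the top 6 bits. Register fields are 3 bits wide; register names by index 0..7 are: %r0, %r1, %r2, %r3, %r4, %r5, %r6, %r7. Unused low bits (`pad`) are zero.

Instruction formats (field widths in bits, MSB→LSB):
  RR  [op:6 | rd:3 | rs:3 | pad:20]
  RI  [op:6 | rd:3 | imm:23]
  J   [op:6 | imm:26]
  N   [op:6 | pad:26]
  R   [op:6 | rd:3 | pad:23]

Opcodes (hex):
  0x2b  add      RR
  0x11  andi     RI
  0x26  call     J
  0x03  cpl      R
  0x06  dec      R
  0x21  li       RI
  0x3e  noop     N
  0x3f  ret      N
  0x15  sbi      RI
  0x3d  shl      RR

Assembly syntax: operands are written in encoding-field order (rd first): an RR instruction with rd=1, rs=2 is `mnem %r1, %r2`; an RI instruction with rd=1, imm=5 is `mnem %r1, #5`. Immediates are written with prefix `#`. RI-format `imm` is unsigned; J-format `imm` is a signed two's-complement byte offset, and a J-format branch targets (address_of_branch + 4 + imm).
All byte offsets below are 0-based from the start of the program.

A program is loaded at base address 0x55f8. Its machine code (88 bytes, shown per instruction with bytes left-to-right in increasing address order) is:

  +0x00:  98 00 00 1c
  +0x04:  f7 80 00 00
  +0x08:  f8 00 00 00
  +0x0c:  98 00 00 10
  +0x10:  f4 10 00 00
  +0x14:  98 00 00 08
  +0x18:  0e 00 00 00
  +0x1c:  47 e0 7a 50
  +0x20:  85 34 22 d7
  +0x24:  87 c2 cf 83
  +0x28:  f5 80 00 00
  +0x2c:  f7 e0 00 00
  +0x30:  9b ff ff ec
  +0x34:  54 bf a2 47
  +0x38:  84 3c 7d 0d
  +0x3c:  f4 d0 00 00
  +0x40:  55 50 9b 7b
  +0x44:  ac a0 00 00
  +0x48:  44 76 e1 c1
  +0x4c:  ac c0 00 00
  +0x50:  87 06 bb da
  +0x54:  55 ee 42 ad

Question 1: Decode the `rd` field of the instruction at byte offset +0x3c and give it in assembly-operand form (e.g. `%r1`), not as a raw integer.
%r1

+0x3c: f4 d0 00 00 ⇒ word 0xf4d00000 (big)
  op=0xf4d00000>>26=0x3d ⇒ shl (RR)
  rd@[25:23]=0x1 ⇒ %r1
  rs@[22:20]=0x5 ⇒ %r5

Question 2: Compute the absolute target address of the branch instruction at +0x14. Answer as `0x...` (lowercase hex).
0x5618

+0x14: 98 00 00 08 ⇒ word 0x98000008 (big)
  opcode bits[31:26]=0x26: call/J
  [25:0] imm=8 = #8
  target = base 0x55f8 + off 0x14 + 4 + imm 8 = 0x5618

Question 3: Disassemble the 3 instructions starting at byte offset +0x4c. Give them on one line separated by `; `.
+0x4c: ac c0 00 00 ⇒ word 0xacc00000 (big)
  opcode bits[31:26]=0x2b: add/RR
  [25:23] rd=1 = %r1
  [22:20] rs=4 = %r4
+0x50: 87 06 bb da ⇒ word 0x8706bbda (big)
  opcode bits[31:26]=0x21: li/RI
  [25:23] rd=6 = %r6
  [22:0] imm=441306 = #441306
+0x54: 55 ee 42 ad ⇒ word 0x55ee42ad (big)
  opcode bits[31:26]=0x15: sbi/RI
  [25:23] rd=3 = %r3
  [22:0] imm=7226029 = #7226029

add %r1, %r4; li %r6, #441306; sbi %r3, #7226029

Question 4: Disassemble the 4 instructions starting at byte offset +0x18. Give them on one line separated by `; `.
off 0x18: read 0e 00 00 00 as big → 0x0e000000
  opcode bits[31:26]=0x3: cpl/R
  [25:23] rd=4 = %r4
off 0x1c: read 47 e0 7a 50 as big → 0x47e07a50
  opcode bits[31:26]=0x11: andi/RI
  [25:23] rd=7 = %r7
  [22:0] imm=6322768 = #6322768
off 0x20: read 85 34 22 d7 as big → 0x853422d7
  opcode bits[31:26]=0x21: li/RI
  [25:23] rd=2 = %r2
  [22:0] imm=3416791 = #3416791
off 0x24: read 87 c2 cf 83 as big → 0x87c2cf83
  opcode bits[31:26]=0x21: li/RI
  [25:23] rd=7 = %r7
  [22:0] imm=4378499 = #4378499

cpl %r4; andi %r7, #6322768; li %r2, #3416791; li %r7, #4378499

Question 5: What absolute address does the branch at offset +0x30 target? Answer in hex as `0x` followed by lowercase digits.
0x5618

[30] 9b ff ff ec → 0x9bffffec
  top 6b → 0x26 → call [J]
  imm@[25:0]=0x3ffffec (s26→-20) ⇒ #-20
  target = base 0x55f8 + off 0x30 + 4 + imm -20 = 0x5618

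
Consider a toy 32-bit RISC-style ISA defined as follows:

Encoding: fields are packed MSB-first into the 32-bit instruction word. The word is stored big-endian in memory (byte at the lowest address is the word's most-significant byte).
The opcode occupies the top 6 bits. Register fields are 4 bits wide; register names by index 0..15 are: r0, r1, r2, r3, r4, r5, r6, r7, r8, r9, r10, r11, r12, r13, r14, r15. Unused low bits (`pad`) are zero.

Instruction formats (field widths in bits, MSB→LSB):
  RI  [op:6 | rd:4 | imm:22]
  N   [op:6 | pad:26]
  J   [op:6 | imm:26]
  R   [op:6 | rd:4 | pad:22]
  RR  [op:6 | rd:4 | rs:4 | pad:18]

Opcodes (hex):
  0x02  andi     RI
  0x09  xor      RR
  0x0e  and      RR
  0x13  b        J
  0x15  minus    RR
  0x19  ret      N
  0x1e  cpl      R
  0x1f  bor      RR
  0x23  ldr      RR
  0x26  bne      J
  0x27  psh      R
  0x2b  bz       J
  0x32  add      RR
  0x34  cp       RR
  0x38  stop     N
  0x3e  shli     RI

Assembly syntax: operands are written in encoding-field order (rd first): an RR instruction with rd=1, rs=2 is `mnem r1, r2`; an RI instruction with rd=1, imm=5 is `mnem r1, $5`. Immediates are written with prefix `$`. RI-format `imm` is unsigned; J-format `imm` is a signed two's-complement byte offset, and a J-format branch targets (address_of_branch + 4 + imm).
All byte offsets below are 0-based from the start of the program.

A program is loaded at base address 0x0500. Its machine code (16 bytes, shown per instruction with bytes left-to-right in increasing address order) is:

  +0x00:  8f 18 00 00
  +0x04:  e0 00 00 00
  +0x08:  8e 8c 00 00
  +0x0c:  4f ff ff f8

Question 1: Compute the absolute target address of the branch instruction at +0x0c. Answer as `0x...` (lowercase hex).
0x0508

[0c] 4f ff ff f8 → 0x4ffffff8
  op=0x4ffffff8>>26=0x13 ⇒ b (J)
  imm: (w>>0)&0x3ffffff=0x3fffff8 (s26→-8) → $-8
  target = base 0x0500 + off 0x0c + 4 + imm -8 = 0x0508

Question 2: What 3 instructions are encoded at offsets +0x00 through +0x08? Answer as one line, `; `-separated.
ldr r12, r6; stop; ldr r10, r3

+0x00: 8f 18 00 00 ⇒ word 0x8f180000 (big)
  opcode bits[31:26]=0x23: ldr/RR
  rd@[25:22]=0xc ⇒ r12
  rs@[21:18]=0x6 ⇒ r6
+0x04: e0 00 00 00 ⇒ word 0xe0000000 (big)
  opcode bits[31:26]=0x38: stop/N
+0x08: 8e 8c 00 00 ⇒ word 0x8e8c0000 (big)
  opcode bits[31:26]=0x23: ldr/RR
  rd@[25:22]=0xa ⇒ r10
  rs@[21:18]=0x3 ⇒ r3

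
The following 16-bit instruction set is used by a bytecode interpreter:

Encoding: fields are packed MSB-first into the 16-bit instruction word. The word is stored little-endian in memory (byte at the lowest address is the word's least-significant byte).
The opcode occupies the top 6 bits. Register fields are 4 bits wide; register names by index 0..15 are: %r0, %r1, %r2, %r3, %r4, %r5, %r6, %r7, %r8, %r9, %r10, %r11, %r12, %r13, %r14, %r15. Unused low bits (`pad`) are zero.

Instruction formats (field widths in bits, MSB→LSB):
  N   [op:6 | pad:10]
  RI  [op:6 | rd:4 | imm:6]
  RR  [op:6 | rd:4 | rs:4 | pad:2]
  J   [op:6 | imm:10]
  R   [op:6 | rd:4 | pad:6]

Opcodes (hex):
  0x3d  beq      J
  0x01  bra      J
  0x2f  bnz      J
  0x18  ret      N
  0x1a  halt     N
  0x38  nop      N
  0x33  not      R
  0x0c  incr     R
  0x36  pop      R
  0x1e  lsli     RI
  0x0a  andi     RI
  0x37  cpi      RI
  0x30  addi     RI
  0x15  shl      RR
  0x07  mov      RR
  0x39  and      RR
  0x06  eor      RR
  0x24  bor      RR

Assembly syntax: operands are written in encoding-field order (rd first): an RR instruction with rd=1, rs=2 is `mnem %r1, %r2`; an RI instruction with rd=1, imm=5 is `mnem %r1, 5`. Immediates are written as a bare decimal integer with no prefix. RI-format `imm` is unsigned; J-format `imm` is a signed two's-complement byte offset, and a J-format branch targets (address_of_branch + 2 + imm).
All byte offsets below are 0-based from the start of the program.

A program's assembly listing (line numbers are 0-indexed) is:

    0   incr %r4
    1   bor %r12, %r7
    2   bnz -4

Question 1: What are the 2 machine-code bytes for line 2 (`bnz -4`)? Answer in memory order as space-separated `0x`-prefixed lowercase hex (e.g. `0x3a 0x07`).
0xfc 0xbf

2. bnz fields op=0x2f:6|imm=-4:10 → word bffch → fc bf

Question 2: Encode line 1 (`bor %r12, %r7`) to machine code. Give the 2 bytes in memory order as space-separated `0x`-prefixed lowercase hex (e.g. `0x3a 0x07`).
line 1 (bor): pack op=0x24:6|rd=12:4|rs=7:4|pad=0:2 = 0x931c; little→ 1c 93

0x1c 0x93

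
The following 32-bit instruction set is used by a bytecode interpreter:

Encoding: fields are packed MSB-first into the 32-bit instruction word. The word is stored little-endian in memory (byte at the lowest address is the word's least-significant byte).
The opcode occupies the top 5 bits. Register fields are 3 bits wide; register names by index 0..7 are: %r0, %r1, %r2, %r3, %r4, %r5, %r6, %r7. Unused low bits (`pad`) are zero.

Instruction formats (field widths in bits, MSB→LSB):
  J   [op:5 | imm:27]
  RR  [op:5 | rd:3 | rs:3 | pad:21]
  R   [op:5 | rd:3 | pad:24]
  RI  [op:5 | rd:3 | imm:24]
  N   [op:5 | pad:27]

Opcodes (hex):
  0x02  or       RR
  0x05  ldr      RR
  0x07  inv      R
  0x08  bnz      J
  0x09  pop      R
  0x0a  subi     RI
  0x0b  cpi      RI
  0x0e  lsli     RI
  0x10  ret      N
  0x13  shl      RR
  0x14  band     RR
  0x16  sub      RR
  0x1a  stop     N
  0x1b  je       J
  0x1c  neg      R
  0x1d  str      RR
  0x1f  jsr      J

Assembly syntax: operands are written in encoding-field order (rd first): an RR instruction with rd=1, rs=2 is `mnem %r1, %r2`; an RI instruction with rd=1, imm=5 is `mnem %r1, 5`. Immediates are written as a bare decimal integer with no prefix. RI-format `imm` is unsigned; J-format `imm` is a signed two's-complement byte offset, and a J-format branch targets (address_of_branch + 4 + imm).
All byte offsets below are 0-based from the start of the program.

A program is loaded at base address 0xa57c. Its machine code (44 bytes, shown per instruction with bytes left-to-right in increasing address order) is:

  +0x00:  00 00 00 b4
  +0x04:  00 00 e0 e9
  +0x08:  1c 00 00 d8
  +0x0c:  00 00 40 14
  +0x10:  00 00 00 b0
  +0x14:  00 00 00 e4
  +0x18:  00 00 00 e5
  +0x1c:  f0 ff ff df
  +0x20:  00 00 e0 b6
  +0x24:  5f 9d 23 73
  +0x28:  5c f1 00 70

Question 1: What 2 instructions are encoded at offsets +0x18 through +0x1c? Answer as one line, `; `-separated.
neg %r5; je -16

+0x18: 00 00 00 e5 ⇒ word 0xe5000000 (little)
  opcode bits[31:27]=0x1c: neg/R
  [26:24] rd=5 = %r5
+0x1c: f0 ff ff df ⇒ word 0xdffffff0 (little)
  opcode bits[31:27]=0x1b: je/J
  [26:0] imm=134217712 (s27→-16) = -16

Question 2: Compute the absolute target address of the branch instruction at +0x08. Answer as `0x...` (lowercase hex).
off 0x08: read 1c 00 00 d8 as little → 0xd800001c
  opcode bits[31:27]=0x1b: je/J
  imm@[26:0]=0x1c ⇒ 28
  target = base 0xa57c + off 0x08 + 4 + imm 28 = 0xa5a4

0xa5a4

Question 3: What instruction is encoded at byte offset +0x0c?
or %r4, %r2

+0x0c: 00 00 40 14 ⇒ word 0x14400000 (little)
  op=0x14400000>>27=0x2 ⇒ or (RR)
  [26:24] rd=4 = %r4
  [23:21] rs=2 = %r2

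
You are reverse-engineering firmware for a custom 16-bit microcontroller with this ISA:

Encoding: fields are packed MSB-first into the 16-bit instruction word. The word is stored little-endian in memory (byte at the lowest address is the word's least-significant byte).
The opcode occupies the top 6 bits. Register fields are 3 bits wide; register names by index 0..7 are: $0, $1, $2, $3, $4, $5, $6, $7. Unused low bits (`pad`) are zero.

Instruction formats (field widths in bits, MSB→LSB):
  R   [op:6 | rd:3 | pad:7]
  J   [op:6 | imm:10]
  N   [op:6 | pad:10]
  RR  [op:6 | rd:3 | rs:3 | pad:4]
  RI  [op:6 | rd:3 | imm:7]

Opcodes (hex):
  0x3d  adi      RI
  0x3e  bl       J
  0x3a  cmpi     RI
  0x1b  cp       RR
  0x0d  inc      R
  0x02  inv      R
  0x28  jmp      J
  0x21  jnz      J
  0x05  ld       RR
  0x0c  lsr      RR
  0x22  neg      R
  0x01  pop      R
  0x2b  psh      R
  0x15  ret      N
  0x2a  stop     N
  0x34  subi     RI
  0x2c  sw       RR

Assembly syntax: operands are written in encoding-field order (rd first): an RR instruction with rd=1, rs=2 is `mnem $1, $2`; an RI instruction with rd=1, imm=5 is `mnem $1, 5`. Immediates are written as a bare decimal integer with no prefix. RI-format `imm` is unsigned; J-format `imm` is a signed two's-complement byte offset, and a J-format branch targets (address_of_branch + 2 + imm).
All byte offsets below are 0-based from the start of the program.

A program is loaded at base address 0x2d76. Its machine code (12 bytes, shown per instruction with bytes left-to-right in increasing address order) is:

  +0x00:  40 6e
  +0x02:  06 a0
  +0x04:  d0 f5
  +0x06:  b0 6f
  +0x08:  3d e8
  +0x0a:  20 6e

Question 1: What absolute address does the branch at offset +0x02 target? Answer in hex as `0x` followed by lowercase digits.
0x2d80

[02] 06 a0 → 0xa006
  opcode bits[15:10]=0x28: jmp/J
  imm@[9:0]=0x6 ⇒ 6
  target = base 0x2d76 + off 0x02 + 2 + imm 6 = 0x2d80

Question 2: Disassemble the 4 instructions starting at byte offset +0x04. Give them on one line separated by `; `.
adi $3, 80; cp $7, $3; cmpi $0, 61; cp $4, $2

off 0x04: read d0 f5 as little → 0xf5d0
  top 6b → 0x3d → adi [RI]
  rd: (w>>7)&0x7=0x3 → $3
  imm: (w>>0)&0x7f=0x50 → 80
off 0x06: read b0 6f as little → 0x6fb0
  top 6b → 0x1b → cp [RR]
  rd: (w>>7)&0x7=0x7 → $7
  rs: (w>>4)&0x7=0x3 → $3
off 0x08: read 3d e8 as little → 0xe83d
  top 6b → 0x3a → cmpi [RI]
  rd: (w>>7)&0x7=0x0 → $0
  imm: (w>>0)&0x7f=0x3d → 61
off 0x0a: read 20 6e as little → 0x6e20
  top 6b → 0x1b → cp [RR]
  rd: (w>>7)&0x7=0x4 → $4
  rs: (w>>4)&0x7=0x2 → $2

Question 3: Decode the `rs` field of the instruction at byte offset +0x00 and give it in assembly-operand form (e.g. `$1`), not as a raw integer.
+0x00: 40 6e ⇒ word 0x6e40 (little)
  top 6b → 0x1b → cp [RR]
  rd: (w>>7)&0x7=0x4 → $4
  rs: (w>>4)&0x7=0x4 → $4

$4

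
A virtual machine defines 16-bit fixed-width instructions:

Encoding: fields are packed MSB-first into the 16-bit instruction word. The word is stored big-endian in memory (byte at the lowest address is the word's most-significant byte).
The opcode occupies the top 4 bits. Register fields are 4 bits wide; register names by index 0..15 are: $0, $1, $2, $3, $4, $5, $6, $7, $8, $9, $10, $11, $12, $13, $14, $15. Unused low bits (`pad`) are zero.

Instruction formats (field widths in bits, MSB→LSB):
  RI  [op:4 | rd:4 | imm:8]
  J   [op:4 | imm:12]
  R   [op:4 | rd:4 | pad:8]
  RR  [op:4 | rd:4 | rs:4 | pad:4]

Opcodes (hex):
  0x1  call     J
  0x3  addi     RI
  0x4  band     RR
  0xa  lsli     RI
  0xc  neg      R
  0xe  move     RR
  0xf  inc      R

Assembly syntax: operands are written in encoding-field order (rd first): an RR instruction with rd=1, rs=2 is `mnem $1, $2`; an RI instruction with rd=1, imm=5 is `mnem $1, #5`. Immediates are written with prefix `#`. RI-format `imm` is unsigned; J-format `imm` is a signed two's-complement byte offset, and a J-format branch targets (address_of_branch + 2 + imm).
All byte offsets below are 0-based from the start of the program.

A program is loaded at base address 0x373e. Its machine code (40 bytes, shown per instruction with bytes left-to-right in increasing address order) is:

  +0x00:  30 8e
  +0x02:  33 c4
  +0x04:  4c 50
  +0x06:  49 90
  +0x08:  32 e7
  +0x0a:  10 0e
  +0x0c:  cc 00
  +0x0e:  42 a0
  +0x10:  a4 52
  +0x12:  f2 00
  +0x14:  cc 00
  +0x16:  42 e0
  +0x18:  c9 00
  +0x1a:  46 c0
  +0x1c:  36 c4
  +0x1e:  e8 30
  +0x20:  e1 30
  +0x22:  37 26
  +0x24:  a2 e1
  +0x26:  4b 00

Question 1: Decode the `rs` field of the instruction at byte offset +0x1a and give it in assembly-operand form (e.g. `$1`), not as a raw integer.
@+1a  big-endian(46 c0) = 0x46c0
  opcode bits[15:12]=0x4: band/RR
  rd@[11:8]=0x6 ⇒ $6
  rs@[7:4]=0xc ⇒ $12

$12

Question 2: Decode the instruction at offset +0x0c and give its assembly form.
neg $12

off 0x0c: read cc 00 as big → 0xcc00
  opcode bits[15:12]=0xc: neg/R
  [11:8] rd=12 = $12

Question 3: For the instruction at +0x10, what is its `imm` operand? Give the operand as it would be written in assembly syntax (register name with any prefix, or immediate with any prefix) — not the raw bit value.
#82

+0x10: a4 52 ⇒ word 0xa452 (big)
  opcode bits[15:12]=0xa: lsli/RI
  rd: (w>>8)&0xf=0x4 → $4
  imm: (w>>0)&0xff=0x52 → #82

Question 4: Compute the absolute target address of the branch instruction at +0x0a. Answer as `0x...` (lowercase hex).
0x3758

+0x0a: 10 0e ⇒ word 0x100e (big)
  opcode bits[15:12]=0x1: call/J
  imm: (w>>0)&0xfff=0xe → #14
  target = base 0x373e + off 0x0a + 2 + imm 14 = 0x3758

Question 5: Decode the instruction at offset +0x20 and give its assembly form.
[20] e1 30 → 0xe130
  opcode bits[15:12]=0xe: move/RR
  rd: (w>>8)&0xf=0x1 → $1
  rs: (w>>4)&0xf=0x3 → $3

move $1, $3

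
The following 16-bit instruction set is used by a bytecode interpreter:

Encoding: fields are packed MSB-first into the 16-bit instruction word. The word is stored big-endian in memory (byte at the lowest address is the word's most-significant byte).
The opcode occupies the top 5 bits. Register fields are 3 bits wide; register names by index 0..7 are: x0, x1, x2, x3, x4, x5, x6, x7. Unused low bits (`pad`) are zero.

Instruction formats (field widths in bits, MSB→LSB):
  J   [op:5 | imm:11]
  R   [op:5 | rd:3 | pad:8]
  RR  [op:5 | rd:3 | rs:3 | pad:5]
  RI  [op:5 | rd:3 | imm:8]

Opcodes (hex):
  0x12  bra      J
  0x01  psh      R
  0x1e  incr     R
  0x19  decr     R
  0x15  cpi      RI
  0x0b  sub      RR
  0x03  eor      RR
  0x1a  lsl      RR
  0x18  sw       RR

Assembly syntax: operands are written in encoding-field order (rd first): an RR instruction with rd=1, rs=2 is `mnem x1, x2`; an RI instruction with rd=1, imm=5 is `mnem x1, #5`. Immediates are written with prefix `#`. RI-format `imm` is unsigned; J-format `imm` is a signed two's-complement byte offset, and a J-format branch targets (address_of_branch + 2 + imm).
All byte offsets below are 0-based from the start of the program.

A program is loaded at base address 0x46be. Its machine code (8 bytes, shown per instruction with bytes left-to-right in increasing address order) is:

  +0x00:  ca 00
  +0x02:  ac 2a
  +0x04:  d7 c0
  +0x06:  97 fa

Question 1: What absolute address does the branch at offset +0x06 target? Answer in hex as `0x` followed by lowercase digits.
[06] 97 fa → 0x97fa
  opcode bits[15:11]=0x12: bra/J
  imm@[10:0]=0x7fa (s11→-6) ⇒ #-6
  target = base 0x46be + off 0x06 + 2 + imm -6 = 0x46c0

0x46c0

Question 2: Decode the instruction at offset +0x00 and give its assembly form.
+0x00: ca 00 ⇒ word 0xca00 (big)
  op=0xca00>>11=0x19 ⇒ decr (R)
  [10:8] rd=2 = x2

decr x2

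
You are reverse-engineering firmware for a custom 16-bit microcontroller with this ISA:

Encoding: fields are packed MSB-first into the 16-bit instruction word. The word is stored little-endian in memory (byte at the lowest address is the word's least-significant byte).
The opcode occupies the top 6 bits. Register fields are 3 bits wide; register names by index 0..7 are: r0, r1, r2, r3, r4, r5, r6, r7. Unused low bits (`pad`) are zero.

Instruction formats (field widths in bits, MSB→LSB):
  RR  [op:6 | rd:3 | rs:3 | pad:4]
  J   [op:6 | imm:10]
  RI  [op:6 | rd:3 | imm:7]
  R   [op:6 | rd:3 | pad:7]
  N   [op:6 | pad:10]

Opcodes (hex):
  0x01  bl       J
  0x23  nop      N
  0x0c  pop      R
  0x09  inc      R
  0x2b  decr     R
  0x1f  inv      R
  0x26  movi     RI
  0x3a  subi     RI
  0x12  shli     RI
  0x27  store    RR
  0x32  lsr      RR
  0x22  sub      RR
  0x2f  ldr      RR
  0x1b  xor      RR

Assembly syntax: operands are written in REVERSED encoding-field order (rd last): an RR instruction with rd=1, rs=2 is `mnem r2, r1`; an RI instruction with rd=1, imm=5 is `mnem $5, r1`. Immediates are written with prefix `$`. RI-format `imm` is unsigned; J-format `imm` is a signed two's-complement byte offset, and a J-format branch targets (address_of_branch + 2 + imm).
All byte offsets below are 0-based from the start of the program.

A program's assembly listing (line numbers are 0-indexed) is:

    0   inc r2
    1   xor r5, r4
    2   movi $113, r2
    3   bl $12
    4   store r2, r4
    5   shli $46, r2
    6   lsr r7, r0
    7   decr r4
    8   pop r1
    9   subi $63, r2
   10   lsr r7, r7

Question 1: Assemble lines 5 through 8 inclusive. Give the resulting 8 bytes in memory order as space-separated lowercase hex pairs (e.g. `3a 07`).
5. shli fields op=0x12:6|rd=2:3|imm=46:7 → word 492eh → 2e 49
6. lsr fields op=0x32:6|rd=0:3|rs=7:3|pad=0:4 → word c870h → 70 c8
7. decr fields op=0x2b:6|rd=4:3|pad=0:7 → word ae00h → 00 ae
8. pop fields op=0xc:6|rd=1:3|pad=0:7 → word 3080h → 80 30

2e 49 70 c8 00 ae 80 30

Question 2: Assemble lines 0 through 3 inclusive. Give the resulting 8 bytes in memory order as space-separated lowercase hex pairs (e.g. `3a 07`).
line 0 (inc): pack op=0x9:6|rd=2:3|pad=0:7 = 0x2500; little→ 00 25
line 1 (xor): pack op=0x1b:6|rd=4:3|rs=5:3|pad=0:4 = 0x6e50; little→ 50 6e
line 2 (movi): pack op=0x26:6|rd=2:3|imm=113:7 = 0x9971; little→ 71 99
line 3 (bl): pack op=0x1:6|imm=12:10 = 0x040c; little→ 0c 04

00 25 50 6e 71 99 0c 04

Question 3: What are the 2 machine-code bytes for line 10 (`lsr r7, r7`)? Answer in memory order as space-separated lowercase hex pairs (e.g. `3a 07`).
f0 cb

line 10 (lsr): pack op=0x32:6|rd=7:3|rs=7:3|pad=0:4 = 0xcbf0; little→ f0 cb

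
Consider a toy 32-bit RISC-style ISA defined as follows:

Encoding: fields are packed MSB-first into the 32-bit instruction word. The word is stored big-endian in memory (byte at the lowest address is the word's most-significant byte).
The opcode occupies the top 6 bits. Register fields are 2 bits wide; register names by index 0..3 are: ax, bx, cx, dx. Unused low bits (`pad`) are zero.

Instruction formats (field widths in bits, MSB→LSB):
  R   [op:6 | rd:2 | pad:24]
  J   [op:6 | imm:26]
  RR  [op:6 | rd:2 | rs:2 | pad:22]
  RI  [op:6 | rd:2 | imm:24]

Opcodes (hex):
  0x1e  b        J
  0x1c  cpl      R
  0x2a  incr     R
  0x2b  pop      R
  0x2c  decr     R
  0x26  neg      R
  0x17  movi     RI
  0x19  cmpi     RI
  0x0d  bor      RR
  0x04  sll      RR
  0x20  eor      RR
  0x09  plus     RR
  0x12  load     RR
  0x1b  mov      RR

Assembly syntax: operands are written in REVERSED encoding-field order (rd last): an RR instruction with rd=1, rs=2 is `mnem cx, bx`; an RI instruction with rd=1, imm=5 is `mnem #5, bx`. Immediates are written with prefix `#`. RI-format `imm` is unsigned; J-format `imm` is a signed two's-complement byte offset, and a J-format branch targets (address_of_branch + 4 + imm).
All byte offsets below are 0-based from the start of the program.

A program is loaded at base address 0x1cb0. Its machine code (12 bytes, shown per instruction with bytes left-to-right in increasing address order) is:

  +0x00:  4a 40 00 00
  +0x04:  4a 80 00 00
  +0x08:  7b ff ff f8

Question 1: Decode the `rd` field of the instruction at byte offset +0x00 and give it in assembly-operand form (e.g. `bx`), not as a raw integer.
cx

[00] 4a 40 00 00 → 0x4a400000
  opcode bits[31:26]=0x12: load/RR
  rd: (w>>24)&0x3=0x2 → cx
  rs: (w>>22)&0x3=0x1 → bx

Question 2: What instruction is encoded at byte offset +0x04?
@+04  big-endian(4a 80 00 00) = 0x4a800000
  opcode bits[31:26]=0x12: load/RR
  rd: (w>>24)&0x3=0x2 → cx
  rs: (w>>22)&0x3=0x2 → cx

load cx, cx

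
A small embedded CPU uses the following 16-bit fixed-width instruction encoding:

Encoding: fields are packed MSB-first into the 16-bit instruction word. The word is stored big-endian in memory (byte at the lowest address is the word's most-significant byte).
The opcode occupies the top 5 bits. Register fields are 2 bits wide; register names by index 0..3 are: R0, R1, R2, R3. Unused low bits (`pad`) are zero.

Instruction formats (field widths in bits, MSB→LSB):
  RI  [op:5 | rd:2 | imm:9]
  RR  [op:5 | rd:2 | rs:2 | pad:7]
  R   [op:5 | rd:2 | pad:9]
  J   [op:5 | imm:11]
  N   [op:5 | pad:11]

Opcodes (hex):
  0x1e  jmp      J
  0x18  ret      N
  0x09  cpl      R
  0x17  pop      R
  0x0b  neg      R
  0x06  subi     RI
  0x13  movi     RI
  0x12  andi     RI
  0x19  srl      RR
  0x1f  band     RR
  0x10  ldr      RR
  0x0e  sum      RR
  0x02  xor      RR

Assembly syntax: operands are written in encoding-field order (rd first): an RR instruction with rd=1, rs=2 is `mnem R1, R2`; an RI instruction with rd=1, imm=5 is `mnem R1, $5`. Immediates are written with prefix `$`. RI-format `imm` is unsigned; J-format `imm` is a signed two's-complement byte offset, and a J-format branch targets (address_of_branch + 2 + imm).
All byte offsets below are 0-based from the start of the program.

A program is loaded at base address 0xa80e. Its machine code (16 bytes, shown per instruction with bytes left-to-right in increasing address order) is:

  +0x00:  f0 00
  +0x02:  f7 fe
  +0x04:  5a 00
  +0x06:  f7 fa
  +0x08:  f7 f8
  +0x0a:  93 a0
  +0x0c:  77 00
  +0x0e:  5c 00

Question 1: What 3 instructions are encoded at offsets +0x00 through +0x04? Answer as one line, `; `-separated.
+0x00: f0 00 ⇒ word 0xf000 (big)
  top 5b → 0x1e → jmp [J]
  [10:0] imm=0 = $0
+0x02: f7 fe ⇒ word 0xf7fe (big)
  top 5b → 0x1e → jmp [J]
  [10:0] imm=2046 (s11→-2) = $-2
+0x04: 5a 00 ⇒ word 0x5a00 (big)
  top 5b → 0xb → neg [R]
  [10:9] rd=1 = R1

jmp $0; jmp $-2; neg R1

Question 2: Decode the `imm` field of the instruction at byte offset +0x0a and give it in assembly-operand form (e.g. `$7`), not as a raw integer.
+0x0a: 93 a0 ⇒ word 0x93a0 (big)
  op=0x93a0>>11=0x12 ⇒ andi (RI)
  rd@[10:9]=0x1 ⇒ R1
  imm@[8:0]=0x1a0 ⇒ $416

$416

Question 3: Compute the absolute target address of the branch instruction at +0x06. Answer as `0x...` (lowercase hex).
+0x06: f7 fa ⇒ word 0xf7fa (big)
  opcode bits[15:11]=0x1e: jmp/J
  imm@[10:0]=0x7fa (s11→-6) ⇒ $-6
  target = base 0xa80e + off 0x06 + 2 + imm -6 = 0xa810

0xa810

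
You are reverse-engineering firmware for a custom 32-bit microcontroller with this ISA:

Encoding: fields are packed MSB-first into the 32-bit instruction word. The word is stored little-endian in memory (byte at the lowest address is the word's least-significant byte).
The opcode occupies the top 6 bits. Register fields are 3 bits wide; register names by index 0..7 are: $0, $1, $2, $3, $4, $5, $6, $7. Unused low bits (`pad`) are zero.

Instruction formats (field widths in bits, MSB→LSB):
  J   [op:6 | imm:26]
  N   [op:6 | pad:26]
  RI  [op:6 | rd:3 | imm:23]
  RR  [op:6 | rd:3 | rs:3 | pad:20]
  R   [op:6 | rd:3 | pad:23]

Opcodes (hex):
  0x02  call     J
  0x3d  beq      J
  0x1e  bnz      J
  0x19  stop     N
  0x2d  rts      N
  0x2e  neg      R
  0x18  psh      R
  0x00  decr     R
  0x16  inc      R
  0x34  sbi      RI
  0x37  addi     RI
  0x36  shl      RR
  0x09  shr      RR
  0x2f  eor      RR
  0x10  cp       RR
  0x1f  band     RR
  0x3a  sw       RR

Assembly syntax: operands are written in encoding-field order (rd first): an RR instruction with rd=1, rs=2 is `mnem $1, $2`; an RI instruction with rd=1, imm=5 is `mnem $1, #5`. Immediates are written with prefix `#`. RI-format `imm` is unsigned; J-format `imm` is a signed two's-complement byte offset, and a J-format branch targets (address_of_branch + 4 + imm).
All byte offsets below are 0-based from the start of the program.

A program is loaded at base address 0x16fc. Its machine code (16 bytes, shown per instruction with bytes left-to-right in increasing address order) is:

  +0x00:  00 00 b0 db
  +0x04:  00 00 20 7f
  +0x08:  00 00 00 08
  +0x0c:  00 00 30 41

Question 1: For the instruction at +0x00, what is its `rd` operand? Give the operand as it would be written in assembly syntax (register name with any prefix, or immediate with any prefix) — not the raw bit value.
off 0x00: read 00 00 b0 db as little → 0xdbb00000
  top 6b → 0x36 → shl [RR]
  rd: (w>>23)&0x7=0x7 → $7
  rs: (w>>20)&0x7=0x3 → $3

$7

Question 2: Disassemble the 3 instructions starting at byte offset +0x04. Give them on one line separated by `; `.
band $6, $2; call #0; cp $2, $3

+0x04: 00 00 20 7f ⇒ word 0x7f200000 (little)
  top 6b → 0x1f → band [RR]
  rd@[25:23]=0x6 ⇒ $6
  rs@[22:20]=0x2 ⇒ $2
+0x08: 00 00 00 08 ⇒ word 0x08000000 (little)
  top 6b → 0x2 → call [J]
  imm@[25:0]=0x0 ⇒ #0
+0x0c: 00 00 30 41 ⇒ word 0x41300000 (little)
  top 6b → 0x10 → cp [RR]
  rd@[25:23]=0x2 ⇒ $2
  rs@[22:20]=0x3 ⇒ $3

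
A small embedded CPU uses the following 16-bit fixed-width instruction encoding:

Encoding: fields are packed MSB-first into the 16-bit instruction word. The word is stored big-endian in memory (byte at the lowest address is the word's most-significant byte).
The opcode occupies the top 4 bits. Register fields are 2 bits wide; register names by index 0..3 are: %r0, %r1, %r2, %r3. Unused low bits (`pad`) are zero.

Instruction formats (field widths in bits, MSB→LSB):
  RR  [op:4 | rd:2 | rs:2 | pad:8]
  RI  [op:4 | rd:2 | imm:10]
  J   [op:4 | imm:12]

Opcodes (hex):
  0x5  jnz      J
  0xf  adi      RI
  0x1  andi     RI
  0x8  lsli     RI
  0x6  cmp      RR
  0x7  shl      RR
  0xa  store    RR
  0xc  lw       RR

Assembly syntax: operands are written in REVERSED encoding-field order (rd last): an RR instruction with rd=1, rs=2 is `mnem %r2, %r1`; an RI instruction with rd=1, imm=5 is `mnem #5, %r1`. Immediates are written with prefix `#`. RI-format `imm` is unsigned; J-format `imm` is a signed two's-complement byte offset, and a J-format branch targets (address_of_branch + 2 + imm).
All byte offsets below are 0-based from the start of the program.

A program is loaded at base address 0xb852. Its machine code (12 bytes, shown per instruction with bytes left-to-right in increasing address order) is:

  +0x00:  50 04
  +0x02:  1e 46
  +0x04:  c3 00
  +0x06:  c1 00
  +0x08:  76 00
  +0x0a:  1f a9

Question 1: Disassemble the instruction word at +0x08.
[08] 76 00 → 0x7600
  top 4b → 0x7 → shl [RR]
  [11:10] rd=1 = %r1
  [9:8] rs=2 = %r2

shl %r2, %r1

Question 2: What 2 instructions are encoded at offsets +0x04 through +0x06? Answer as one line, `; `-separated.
@+04  big-endian(c3 00) = 0xc300
  op=0xc300>>12=0xc ⇒ lw (RR)
  [11:10] rd=0 = %r0
  [9:8] rs=3 = %r3
@+06  big-endian(c1 00) = 0xc100
  op=0xc100>>12=0xc ⇒ lw (RR)
  [11:10] rd=0 = %r0
  [9:8] rs=1 = %r1

lw %r3, %r0; lw %r1, %r0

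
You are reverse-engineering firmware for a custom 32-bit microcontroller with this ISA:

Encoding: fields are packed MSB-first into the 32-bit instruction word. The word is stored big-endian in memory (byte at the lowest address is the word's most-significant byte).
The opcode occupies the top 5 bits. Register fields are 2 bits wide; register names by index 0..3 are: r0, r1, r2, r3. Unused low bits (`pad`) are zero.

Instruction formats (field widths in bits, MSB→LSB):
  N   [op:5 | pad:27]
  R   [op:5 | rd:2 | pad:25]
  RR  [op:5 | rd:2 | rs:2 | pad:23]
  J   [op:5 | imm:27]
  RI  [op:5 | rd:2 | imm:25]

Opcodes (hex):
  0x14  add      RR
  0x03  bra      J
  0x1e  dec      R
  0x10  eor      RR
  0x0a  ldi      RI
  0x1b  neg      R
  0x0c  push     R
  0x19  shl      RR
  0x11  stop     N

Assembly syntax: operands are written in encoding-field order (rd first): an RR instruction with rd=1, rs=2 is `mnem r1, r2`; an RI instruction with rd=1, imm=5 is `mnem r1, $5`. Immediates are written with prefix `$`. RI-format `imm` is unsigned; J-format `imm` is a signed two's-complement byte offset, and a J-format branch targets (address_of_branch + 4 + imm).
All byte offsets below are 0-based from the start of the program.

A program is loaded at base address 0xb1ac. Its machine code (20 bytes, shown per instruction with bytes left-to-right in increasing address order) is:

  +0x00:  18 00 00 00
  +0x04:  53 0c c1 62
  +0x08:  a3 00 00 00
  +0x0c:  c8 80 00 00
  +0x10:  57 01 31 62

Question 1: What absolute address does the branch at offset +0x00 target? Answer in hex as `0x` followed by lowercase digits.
[00] 18 00 00 00 → 0x18000000
  top 5b → 0x3 → bra [J]
  imm@[26:0]=0x0 ⇒ $0
  target = base 0xb1ac + off 0x00 + 4 + imm 0 = 0xb1b0

0xb1b0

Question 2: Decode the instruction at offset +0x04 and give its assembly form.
off 0x04: read 53 0c c1 62 as big → 0x530cc162
  top 5b → 0xa → ldi [RI]
  rd: (w>>25)&0x3=0x1 → r1
  imm: (w>>0)&0x1ffffff=0x10cc162 → $17613154

ldi r1, $17613154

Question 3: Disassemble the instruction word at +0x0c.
+0x0c: c8 80 00 00 ⇒ word 0xc8800000 (big)
  opcode bits[31:27]=0x19: shl/RR
  rd: (w>>25)&0x3=0x0 → r0
  rs: (w>>23)&0x3=0x1 → r1

shl r0, r1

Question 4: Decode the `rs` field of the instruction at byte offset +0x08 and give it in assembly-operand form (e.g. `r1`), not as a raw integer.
@+08  big-endian(a3 00 00 00) = 0xa3000000
  top 5b → 0x14 → add [RR]
  [26:25] rd=1 = r1
  [24:23] rs=2 = r2

r2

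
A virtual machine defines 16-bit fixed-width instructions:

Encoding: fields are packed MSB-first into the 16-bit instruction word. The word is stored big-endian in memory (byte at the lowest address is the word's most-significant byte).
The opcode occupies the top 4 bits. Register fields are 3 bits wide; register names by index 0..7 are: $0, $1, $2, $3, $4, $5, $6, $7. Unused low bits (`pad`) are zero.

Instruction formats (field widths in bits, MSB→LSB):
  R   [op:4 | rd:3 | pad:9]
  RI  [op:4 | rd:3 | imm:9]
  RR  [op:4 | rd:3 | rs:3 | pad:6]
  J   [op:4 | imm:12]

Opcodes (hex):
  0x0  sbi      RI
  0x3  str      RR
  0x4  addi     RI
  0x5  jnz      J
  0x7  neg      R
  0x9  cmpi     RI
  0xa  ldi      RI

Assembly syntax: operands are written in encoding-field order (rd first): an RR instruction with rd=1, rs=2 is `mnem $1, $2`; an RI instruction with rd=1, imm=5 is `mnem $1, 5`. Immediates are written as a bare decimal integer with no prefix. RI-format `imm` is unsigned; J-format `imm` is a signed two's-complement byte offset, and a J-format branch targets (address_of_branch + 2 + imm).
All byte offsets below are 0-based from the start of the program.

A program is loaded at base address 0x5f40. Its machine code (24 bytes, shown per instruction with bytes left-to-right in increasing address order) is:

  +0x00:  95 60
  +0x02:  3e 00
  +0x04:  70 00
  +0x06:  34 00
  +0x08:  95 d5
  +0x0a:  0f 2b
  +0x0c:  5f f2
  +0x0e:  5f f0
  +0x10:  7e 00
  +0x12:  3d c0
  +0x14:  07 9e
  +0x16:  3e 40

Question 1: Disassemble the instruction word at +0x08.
[08] 95 d5 → 0x95d5
  op=0x95d5>>12=0x9 ⇒ cmpi (RI)
  [11:9] rd=2 = $2
  [8:0] imm=469 = 469

cmpi $2, 469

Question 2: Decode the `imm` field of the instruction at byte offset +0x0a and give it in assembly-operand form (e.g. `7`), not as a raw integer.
@+0a  big-endian(0f 2b) = 0x0f2b
  op=0x0f2b>>12=0x0 ⇒ sbi (RI)
  rd@[11:9]=0x7 ⇒ $7
  imm@[8:0]=0x12b ⇒ 299

299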